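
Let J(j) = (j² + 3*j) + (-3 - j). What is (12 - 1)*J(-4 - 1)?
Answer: 132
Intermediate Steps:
J(j) = -3 + j² + 2*j
(12 - 1)*J(-4 - 1) = (12 - 1)*(-3 + (-4 - 1)² + 2*(-4 - 1)) = 11*(-3 + (-5)² + 2*(-5)) = 11*(-3 + 25 - 10) = 11*12 = 132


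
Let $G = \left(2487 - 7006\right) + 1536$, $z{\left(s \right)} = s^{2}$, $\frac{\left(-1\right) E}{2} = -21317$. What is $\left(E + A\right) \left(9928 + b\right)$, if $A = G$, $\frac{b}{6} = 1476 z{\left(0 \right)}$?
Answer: $393655128$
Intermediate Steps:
$E = 42634$ ($E = \left(-2\right) \left(-21317\right) = 42634$)
$G = -2983$ ($G = -4519 + 1536 = -2983$)
$b = 0$ ($b = 6 \cdot 1476 \cdot 0^{2} = 6 \cdot 1476 \cdot 0 = 6 \cdot 0 = 0$)
$A = -2983$
$\left(E + A\right) \left(9928 + b\right) = \left(42634 - 2983\right) \left(9928 + 0\right) = 39651 \cdot 9928 = 393655128$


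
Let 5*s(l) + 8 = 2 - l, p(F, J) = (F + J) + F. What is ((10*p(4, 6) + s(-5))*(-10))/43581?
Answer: -466/14527 ≈ -0.032078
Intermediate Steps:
p(F, J) = J + 2*F
s(l) = -6/5 - l/5 (s(l) = -8/5 + (2 - l)/5 = -8/5 + (⅖ - l/5) = -6/5 - l/5)
((10*p(4, 6) + s(-5))*(-10))/43581 = ((10*(6 + 2*4) + (-6/5 - ⅕*(-5)))*(-10))/43581 = ((10*(6 + 8) + (-6/5 + 1))*(-10))*(1/43581) = ((10*14 - ⅕)*(-10))*(1/43581) = ((140 - ⅕)*(-10))*(1/43581) = ((699/5)*(-10))*(1/43581) = -1398*1/43581 = -466/14527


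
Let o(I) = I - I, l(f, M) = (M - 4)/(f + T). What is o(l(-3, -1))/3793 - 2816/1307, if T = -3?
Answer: -2816/1307 ≈ -2.1546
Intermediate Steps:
l(f, M) = (-4 + M)/(-3 + f) (l(f, M) = (M - 4)/(f - 3) = (-4 + M)/(-3 + f))
o(I) = 0
o(l(-3, -1))/3793 - 2816/1307 = 0/3793 - 2816/1307 = 0*(1/3793) - 2816*1/1307 = 0 - 2816/1307 = -2816/1307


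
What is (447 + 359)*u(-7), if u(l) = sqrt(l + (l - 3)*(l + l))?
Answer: 806*sqrt(133) ≈ 9295.3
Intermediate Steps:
u(l) = sqrt(l + 2*l*(-3 + l)) (u(l) = sqrt(l + (-3 + l)*(2*l)) = sqrt(l + 2*l*(-3 + l)))
(447 + 359)*u(-7) = (447 + 359)*sqrt(-7*(-5 + 2*(-7))) = 806*sqrt(-7*(-5 - 14)) = 806*sqrt(-7*(-19)) = 806*sqrt(133)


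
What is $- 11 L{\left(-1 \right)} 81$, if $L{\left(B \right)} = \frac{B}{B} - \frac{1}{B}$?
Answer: $-1782$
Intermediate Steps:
$L{\left(B \right)} = 1 - \frac{1}{B}$
$- 11 L{\left(-1 \right)} 81 = - 11 \frac{-1 - 1}{-1} \cdot 81 = - 11 \left(\left(-1\right) \left(-2\right)\right) 81 = \left(-11\right) 2 \cdot 81 = \left(-22\right) 81 = -1782$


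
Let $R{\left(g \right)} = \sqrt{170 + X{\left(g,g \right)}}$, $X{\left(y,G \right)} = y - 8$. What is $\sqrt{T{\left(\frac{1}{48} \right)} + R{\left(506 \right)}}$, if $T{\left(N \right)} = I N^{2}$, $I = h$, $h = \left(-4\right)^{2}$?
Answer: $\frac{\sqrt{1 + 288 \sqrt{167}}}{12} \approx 5.0845$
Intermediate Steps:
$h = 16$
$I = 16$
$X{\left(y,G \right)} = -8 + y$ ($X{\left(y,G \right)} = y - 8 = -8 + y$)
$R{\left(g \right)} = \sqrt{162 + g}$ ($R{\left(g \right)} = \sqrt{170 + \left(-8 + g\right)} = \sqrt{162 + g}$)
$T{\left(N \right)} = 16 N^{2}$
$\sqrt{T{\left(\frac{1}{48} \right)} + R{\left(506 \right)}} = \sqrt{16 \left(\frac{1}{48}\right)^{2} + \sqrt{162 + 506}} = \sqrt{\frac{16}{2304} + \sqrt{668}} = \sqrt{16 \cdot \frac{1}{2304} + 2 \sqrt{167}} = \sqrt{\frac{1}{144} + 2 \sqrt{167}}$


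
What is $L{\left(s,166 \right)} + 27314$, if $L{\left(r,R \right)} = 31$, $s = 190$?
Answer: $27345$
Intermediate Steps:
$L{\left(s,166 \right)} + 27314 = 31 + 27314 = 27345$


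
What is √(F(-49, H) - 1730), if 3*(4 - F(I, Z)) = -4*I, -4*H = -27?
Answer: I*√16122/3 ≈ 42.324*I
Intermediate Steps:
H = 27/4 (H = -¼*(-27) = 27/4 ≈ 6.7500)
F(I, Z) = 4 + 4*I/3 (F(I, Z) = 4 - (-4)*I/3 = 4 + 4*I/3)
√(F(-49, H) - 1730) = √((4 + (4/3)*(-49)) - 1730) = √((4 - 196/3) - 1730) = √(-184/3 - 1730) = √(-5374/3) = I*√16122/3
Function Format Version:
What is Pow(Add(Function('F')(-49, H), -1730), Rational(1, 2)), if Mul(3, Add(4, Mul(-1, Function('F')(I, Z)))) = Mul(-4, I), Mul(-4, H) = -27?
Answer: Mul(Rational(1, 3), I, Pow(16122, Rational(1, 2))) ≈ Mul(42.324, I)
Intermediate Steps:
H = Rational(27, 4) (H = Mul(Rational(-1, 4), -27) = Rational(27, 4) ≈ 6.7500)
Function('F')(I, Z) = Add(4, Mul(Rational(4, 3), I)) (Function('F')(I, Z) = Add(4, Mul(Rational(-1, 3), Mul(-4, I))) = Add(4, Mul(Rational(4, 3), I)))
Pow(Add(Function('F')(-49, H), -1730), Rational(1, 2)) = Pow(Add(Add(4, Mul(Rational(4, 3), -49)), -1730), Rational(1, 2)) = Pow(Add(Add(4, Rational(-196, 3)), -1730), Rational(1, 2)) = Pow(Add(Rational(-184, 3), -1730), Rational(1, 2)) = Pow(Rational(-5374, 3), Rational(1, 2)) = Mul(Rational(1, 3), I, Pow(16122, Rational(1, 2)))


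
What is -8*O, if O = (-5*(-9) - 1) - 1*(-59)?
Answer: -824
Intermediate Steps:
O = 103 (O = (45 - 1) + 59 = 44 + 59 = 103)
-8*O = -8*103 = -824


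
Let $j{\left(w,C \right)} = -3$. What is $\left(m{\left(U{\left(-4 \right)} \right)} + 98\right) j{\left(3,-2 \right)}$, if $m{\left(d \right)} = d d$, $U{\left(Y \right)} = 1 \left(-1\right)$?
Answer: $-297$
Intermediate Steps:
$U{\left(Y \right)} = -1$
$m{\left(d \right)} = d^{2}$
$\left(m{\left(U{\left(-4 \right)} \right)} + 98\right) j{\left(3,-2 \right)} = \left(\left(-1\right)^{2} + 98\right) \left(-3\right) = \left(1 + 98\right) \left(-3\right) = 99 \left(-3\right) = -297$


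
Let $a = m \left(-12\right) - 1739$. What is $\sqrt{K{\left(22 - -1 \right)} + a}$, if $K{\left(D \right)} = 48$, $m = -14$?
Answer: $i \sqrt{1523} \approx 39.026 i$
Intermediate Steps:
$a = -1571$ ($a = \left(-14\right) \left(-12\right) - 1739 = 168 - 1739 = -1571$)
$\sqrt{K{\left(22 - -1 \right)} + a} = \sqrt{48 - 1571} = \sqrt{-1523} = i \sqrt{1523}$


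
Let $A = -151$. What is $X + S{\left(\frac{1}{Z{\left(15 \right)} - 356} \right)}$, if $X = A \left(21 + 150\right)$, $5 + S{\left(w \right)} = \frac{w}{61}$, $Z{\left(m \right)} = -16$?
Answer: $- \frac{586043593}{22692} \approx -25826.0$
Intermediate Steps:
$S{\left(w \right)} = -5 + \frac{w}{61}$
$X = -25821$ ($X = - 151 \left(21 + 150\right) = \left(-151\right) 171 = -25821$)
$X + S{\left(\frac{1}{Z{\left(15 \right)} - 356} \right)} = -25821 - \left(5 - \frac{1}{61 \left(-16 - 356\right)}\right) = -25821 - \left(5 - \frac{1}{61 \left(-372\right)}\right) = -25821 + \left(-5 + \frac{1}{61} \left(- \frac{1}{372}\right)\right) = -25821 - \frac{113461}{22692} = - \frac{586043593}{22692}$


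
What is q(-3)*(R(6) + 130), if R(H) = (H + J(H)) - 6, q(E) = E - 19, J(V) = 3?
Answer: -2926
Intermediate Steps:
q(E) = -19 + E
R(H) = -3 + H (R(H) = (H + 3) - 6 = (3 + H) - 6 = -3 + H)
q(-3)*(R(6) + 130) = (-19 - 3)*((-3 + 6) + 130) = -22*(3 + 130) = -22*133 = -2926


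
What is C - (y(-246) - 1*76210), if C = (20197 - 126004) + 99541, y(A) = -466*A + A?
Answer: -44446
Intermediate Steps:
y(A) = -465*A
C = -6266 (C = -105807 + 99541 = -6266)
C - (y(-246) - 1*76210) = -6266 - (-465*(-246) - 1*76210) = -6266 - (114390 - 76210) = -6266 - 1*38180 = -6266 - 38180 = -44446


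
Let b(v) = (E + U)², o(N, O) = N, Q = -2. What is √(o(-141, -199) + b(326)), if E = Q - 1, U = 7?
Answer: 5*I*√5 ≈ 11.18*I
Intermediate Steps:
E = -3 (E = -2 - 1 = -3)
b(v) = 16 (b(v) = (-3 + 7)² = 4² = 16)
√(o(-141, -199) + b(326)) = √(-141 + 16) = √(-125) = 5*I*√5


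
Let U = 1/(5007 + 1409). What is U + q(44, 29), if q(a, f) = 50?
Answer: 320801/6416 ≈ 50.000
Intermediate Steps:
U = 1/6416 ≈ 0.00015586
U + q(44, 29) = 1/6416 + 50 = 320801/6416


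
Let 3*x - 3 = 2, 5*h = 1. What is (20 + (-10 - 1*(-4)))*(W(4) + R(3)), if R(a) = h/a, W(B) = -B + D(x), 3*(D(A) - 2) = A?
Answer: -868/45 ≈ -19.289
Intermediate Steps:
h = ⅕ (h = (⅕)*1 = ⅕ ≈ 0.20000)
x = 5/3 (x = 1 + (⅓)*2 = 1 + ⅔ = 5/3 ≈ 1.6667)
D(A) = 2 + A/3
W(B) = 23/9 - B (W(B) = -B + (2 + (⅓)*(5/3)) = -B + (2 + 5/9) = -B + 23/9 = 23/9 - B)
R(a) = 1/(5*a)
(20 + (-10 - 1*(-4)))*(W(4) + R(3)) = (20 + (-10 - 1*(-4)))*((23/9 - 1*4) + (⅕)/3) = (20 + (-10 + 4))*((23/9 - 4) + (⅕)*(⅓)) = (20 - 6)*(-13/9 + 1/15) = 14*(-62/45) = -868/45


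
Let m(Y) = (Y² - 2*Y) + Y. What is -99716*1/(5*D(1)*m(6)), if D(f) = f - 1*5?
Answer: 24929/150 ≈ 166.19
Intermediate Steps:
D(f) = -5 + f (D(f) = f - 5 = -5 + f)
m(Y) = Y² - Y
-99716*1/(5*D(1)*m(6)) = -99716*1/(30*(-1 + 6)*(-5 + 1)) = -99716/((5*(6*5))*(-4)) = -99716/((5*30)*(-4)) = -99716/(150*(-4)) = -99716/(-600) = -99716*(-1/600) = 24929/150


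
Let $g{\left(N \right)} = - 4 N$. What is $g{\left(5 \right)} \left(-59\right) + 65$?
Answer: $1245$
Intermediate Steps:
$g{\left(5 \right)} \left(-59\right) + 65 = \left(-4\right) 5 \left(-59\right) + 65 = \left(-20\right) \left(-59\right) + 65 = 1180 + 65 = 1245$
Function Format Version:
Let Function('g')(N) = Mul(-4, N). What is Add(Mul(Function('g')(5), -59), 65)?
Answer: 1245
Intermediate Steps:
Add(Mul(Function('g')(5), -59), 65) = Add(Mul(Mul(-4, 5), -59), 65) = Add(Mul(-20, -59), 65) = Add(1180, 65) = 1245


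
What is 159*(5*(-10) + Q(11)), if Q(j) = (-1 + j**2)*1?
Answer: 11130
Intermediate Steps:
Q(j) = -1 + j**2
159*(5*(-10) + Q(11)) = 159*(5*(-10) + (-1 + 11**2)) = 159*(-50 + (-1 + 121)) = 159*(-50 + 120) = 159*70 = 11130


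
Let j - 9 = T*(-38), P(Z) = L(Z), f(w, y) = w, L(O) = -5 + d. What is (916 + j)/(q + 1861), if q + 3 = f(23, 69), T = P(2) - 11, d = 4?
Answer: 1381/1881 ≈ 0.73418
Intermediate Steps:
L(O) = -1 (L(O) = -5 + 4 = -1)
P(Z) = -1
T = -12 (T = -1 - 11 = -12)
q = 20 (q = -3 + 23 = 20)
j = 465 (j = 9 - 12*(-38) = 9 + 456 = 465)
(916 + j)/(q + 1861) = (916 + 465)/(20 + 1861) = 1381/1881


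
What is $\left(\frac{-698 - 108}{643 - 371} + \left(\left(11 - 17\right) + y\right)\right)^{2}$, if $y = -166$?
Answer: $\frac{566202025}{18496} \approx 30612.0$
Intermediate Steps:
$\left(\frac{-698 - 108}{643 - 371} + \left(\left(11 - 17\right) + y\right)\right)^{2} = \left(\frac{-698 - 108}{643 - 371} + \left(\left(11 - 17\right) - 166\right)\right)^{2} = \left(- \frac{806}{272} - 172\right)^{2} = \left(\left(-806\right) \frac{1}{272} - 172\right)^{2} = \left(- \frac{403}{136} - 172\right)^{2} = \left(- \frac{23795}{136}\right)^{2} = \frac{566202025}{18496}$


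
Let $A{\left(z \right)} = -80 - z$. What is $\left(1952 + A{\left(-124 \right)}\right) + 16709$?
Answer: $18705$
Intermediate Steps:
$\left(1952 + A{\left(-124 \right)}\right) + 16709 = \left(1952 - -44\right) + 16709 = \left(1952 + \left(-80 + 124\right)\right) + 16709 = \left(1952 + 44\right) + 16709 = 1996 + 16709 = 18705$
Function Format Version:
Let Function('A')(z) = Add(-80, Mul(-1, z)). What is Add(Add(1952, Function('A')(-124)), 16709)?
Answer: 18705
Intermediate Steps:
Add(Add(1952, Function('A')(-124)), 16709) = Add(Add(1952, Add(-80, Mul(-1, -124))), 16709) = Add(Add(1952, Add(-80, 124)), 16709) = Add(Add(1952, 44), 16709) = Add(1996, 16709) = 18705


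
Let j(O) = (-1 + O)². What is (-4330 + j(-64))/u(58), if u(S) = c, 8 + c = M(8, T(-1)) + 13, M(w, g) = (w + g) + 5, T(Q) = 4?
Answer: -105/22 ≈ -4.7727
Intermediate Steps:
M(w, g) = 5 + g + w (M(w, g) = (g + w) + 5 = 5 + g + w)
c = 22 (c = -8 + ((5 + 4 + 8) + 13) = -8 + (17 + 13) = -8 + 30 = 22)
u(S) = 22
(-4330 + j(-64))/u(58) = (-4330 + (-1 - 64)²)/22 = (-4330 + (-65)²)*(1/22) = (-4330 + 4225)*(1/22) = -105*1/22 = -105/22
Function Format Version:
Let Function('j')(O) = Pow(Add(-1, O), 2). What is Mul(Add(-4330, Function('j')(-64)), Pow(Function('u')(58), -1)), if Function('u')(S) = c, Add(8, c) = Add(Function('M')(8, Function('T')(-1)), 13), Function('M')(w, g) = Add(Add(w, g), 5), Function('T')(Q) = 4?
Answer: Rational(-105, 22) ≈ -4.7727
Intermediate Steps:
Function('M')(w, g) = Add(5, g, w) (Function('M')(w, g) = Add(Add(g, w), 5) = Add(5, g, w))
c = 22 (c = Add(-8, Add(Add(5, 4, 8), 13)) = Add(-8, Add(17, 13)) = Add(-8, 30) = 22)
Function('u')(S) = 22
Mul(Add(-4330, Function('j')(-64)), Pow(Function('u')(58), -1)) = Mul(Add(-4330, Pow(Add(-1, -64), 2)), Pow(22, -1)) = Mul(Add(-4330, Pow(-65, 2)), Rational(1, 22)) = Mul(Add(-4330, 4225), Rational(1, 22)) = Mul(-105, Rational(1, 22)) = Rational(-105, 22)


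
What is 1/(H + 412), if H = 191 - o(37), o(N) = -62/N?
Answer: 37/22373 ≈ 0.0016538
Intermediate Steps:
H = 7129/37 (H = 191 - (-62)/37 = 191 - 1*(-62/37) = 191 + 62/37 = 7129/37 ≈ 192.68)
1/(H + 412) = 1/(7129/37 + 412) = 1/(22373/37) = 37/22373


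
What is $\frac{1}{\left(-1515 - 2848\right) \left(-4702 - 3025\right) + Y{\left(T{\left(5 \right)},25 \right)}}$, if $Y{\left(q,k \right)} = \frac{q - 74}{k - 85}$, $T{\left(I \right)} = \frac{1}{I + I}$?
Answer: $\frac{600}{20227741339} \approx 2.9662 \cdot 10^{-8}$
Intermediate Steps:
$T{\left(I \right)} = \frac{1}{2 I}$
$Y{\left(q,k \right)} = \frac{-74 + q}{-85 + k}$
$\frac{1}{\left(-1515 - 2848\right) \left(-4702 - 3025\right) + Y{\left(T{\left(5 \right)},25 \right)}} = \frac{1}{\left(-1515 - 2848\right) \left(-4702 - 3025\right) + \frac{-74 + \frac{1}{2 \cdot 5}}{-85 + 25}} = \frac{1}{\left(-4363\right) \left(-7727\right) + \frac{-74 + \frac{1}{2} \cdot \frac{1}{5}}{-60}} = \frac{1}{33712901 - \frac{-74 + \frac{1}{10}}{60}} = \frac{1}{33712901 - - \frac{739}{600}} = \frac{1}{33712901 + \frac{739}{600}} = \frac{1}{\frac{20227741339}{600}} = \frac{600}{20227741339}$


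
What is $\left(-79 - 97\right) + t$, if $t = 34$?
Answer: $-142$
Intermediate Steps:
$\left(-79 - 97\right) + t = \left(-79 - 97\right) + 34 = -176 + 34 = -142$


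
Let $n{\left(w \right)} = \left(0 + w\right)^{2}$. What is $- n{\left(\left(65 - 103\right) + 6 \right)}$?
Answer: $-1024$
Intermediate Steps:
$n{\left(w \right)} = w^{2}$
$- n{\left(\left(65 - 103\right) + 6 \right)} = - \left(\left(65 - 103\right) + 6\right)^{2} = - \left(-38 + 6\right)^{2} = - \left(-32\right)^{2} = \left(-1\right) 1024 = -1024$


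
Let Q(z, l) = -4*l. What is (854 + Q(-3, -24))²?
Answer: 902500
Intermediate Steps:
(854 + Q(-3, -24))² = (854 - 4*(-24))² = (854 + 96)² = 950² = 902500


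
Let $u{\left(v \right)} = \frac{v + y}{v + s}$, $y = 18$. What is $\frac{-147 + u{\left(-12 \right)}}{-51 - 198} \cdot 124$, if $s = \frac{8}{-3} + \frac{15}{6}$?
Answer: $\frac{445036}{6059} \approx 73.45$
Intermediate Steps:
$s = - \frac{1}{6}$ ($s = 8 \left(- \frac{1}{3}\right) + 15 \cdot \frac{1}{6} = - \frac{8}{3} + \frac{5}{2} = - \frac{1}{6} \approx -0.16667$)
$u{\left(v \right)} = \frac{18 + v}{- \frac{1}{6} + v}$ ($u{\left(v \right)} = \frac{v + 18}{v - \frac{1}{6}} = \frac{18 + v}{- \frac{1}{6} + v}$)
$\frac{-147 + u{\left(-12 \right)}}{-51 - 198} \cdot 124 = \frac{-147 + \frac{6 \left(18 - 12\right)}{-1 + 6 \left(-12\right)}}{-51 - 198} \cdot 124 = \frac{-147 + 6 \frac{1}{-1 - 72} \cdot 6}{-249} \cdot 124 = \left(-147 + 6 \frac{1}{-73} \cdot 6\right) \left(- \frac{1}{249}\right) 124 = \left(-147 + 6 \left(- \frac{1}{73}\right) 6\right) \left(- \frac{1}{249}\right) 124 = \left(-147 - \frac{36}{73}\right) \left(- \frac{1}{249}\right) 124 = \left(- \frac{10767}{73}\right) \left(- \frac{1}{249}\right) 124 = \frac{3589}{6059} \cdot 124 = \frac{445036}{6059}$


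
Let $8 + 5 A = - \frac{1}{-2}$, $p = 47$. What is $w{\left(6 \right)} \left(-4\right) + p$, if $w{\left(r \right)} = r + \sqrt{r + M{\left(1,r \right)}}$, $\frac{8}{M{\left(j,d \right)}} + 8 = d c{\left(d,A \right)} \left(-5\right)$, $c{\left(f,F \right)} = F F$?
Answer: $23 - \frac{4 \sqrt{134390}}{151} \approx 13.289$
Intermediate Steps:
$A = - \frac{3}{2}$ ($A = - \frac{8}{5} + \frac{\left(-1\right) \frac{1}{-2}}{5} = - \frac{8}{5} + \frac{\left(-1\right) \left(- \frac{1}{2}\right)}{5} = - \frac{8}{5} + \frac{1}{5} \cdot \frac{1}{2} = - \frac{8}{5} + \frac{1}{10} = - \frac{3}{2} \approx -1.5$)
$c{\left(f,F \right)} = F^{2}$
$M{\left(j,d \right)} = \frac{8}{-8 - \frac{45 d}{4}}$ ($M{\left(j,d \right)} = \frac{8}{-8 + d \left(- \frac{3}{2}\right)^{2} \left(-5\right)} = \frac{8}{-8 + d \frac{9}{4} \left(-5\right)} = \frac{8}{-8 + \frac{9 d}{4} \left(-5\right)} = \frac{8}{-8 - \frac{45 d}{4}}$)
$w{\left(r \right)} = r + \sqrt{r - \frac{32}{32 + 45 r}}$
$w{\left(6 \right)} \left(-4\right) + p = \left(6 + \sqrt{\frac{-32 + 6 \left(32 + 45 \cdot 6\right)}{32 + 45 \cdot 6}}\right) \left(-4\right) + 47 = \left(6 + \sqrt{\frac{-32 + 6 \left(32 + 270\right)}{32 + 270}}\right) \left(-4\right) + 47 = \left(6 + \sqrt{\frac{-32 + 6 \cdot 302}{302}}\right) \left(-4\right) + 47 = \left(6 + \sqrt{\frac{-32 + 1812}{302}}\right) \left(-4\right) + 47 = \left(6 + \sqrt{\frac{1}{302} \cdot 1780}\right) \left(-4\right) + 47 = \left(6 + \sqrt{\frac{890}{151}}\right) \left(-4\right) + 47 = \left(6 + \frac{\sqrt{134390}}{151}\right) \left(-4\right) + 47 = \left(-24 - \frac{4 \sqrt{134390}}{151}\right) + 47 = 23 - \frac{4 \sqrt{134390}}{151}$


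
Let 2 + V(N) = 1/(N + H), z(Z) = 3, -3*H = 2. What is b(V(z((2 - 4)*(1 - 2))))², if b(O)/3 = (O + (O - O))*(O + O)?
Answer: 527076/2401 ≈ 219.52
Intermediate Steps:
H = -⅔ (H = -⅓*2 = -⅔ ≈ -0.66667)
V(N) = -2 + 1/(-⅔ + N) (V(N) = -2 + 1/(N - ⅔) = -2 + 1/(-⅔ + N))
b(O) = 6*O² (b(O) = 3*((O + (O - O))*(O + O)) = 3*((O + 0)*(2*O)) = 3*(O*(2*O)) = 3*(2*O²) = 6*O²)
b(V(z((2 - 4)*(1 - 2))))² = (6*((7 - 6*3)/(-2 + 3*3))²)² = (6*((7 - 18)/(-2 + 9))²)² = (6*(-11/7)²)² = (6*(121/49))² = (726/49)² = 527076/2401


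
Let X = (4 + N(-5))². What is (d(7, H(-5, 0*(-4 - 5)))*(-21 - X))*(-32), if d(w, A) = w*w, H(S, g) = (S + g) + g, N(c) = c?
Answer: 34496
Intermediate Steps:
X = 1 (X = (4 - 5)² = (-1)² = 1)
H(S, g) = S + 2*g
d(w, A) = w²
(d(7, H(-5, 0*(-4 - 5)))*(-21 - X))*(-32) = (7²*(-21 - 1*1))*(-32) = (49*(-21 - 1))*(-32) = (49*(-22))*(-32) = -1078*(-32) = 34496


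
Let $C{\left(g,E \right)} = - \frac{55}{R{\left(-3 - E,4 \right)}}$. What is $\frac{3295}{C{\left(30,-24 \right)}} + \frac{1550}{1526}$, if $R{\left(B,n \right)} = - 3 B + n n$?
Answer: $\frac{23640924}{8393} \approx 2816.7$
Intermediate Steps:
$R{\left(B,n \right)} = n^{2} - 3 B$ ($R{\left(B,n \right)} = - 3 B + n^{2} = n^{2} - 3 B$)
$C{\left(g,E \right)} = - \frac{55}{25 + 3 E}$ ($C{\left(g,E \right)} = - \frac{55}{4^{2} - 3 \left(-3 - E\right)} = - \frac{55}{16 + \left(9 + 3 E\right)} = - \frac{55}{25 + 3 E}$)
$\frac{3295}{C{\left(30,-24 \right)}} + \frac{1550}{1526} = \frac{3295}{55 \frac{1}{-25 - -72}} + \frac{1550}{1526} = \frac{3295}{55 \frac{1}{-25 + 72}} + 1550 \cdot \frac{1}{1526} = \frac{3295}{55 \cdot \frac{1}{47}} + \frac{775}{763} = \frac{3295}{\frac{55}{47}} + \frac{775}{763} = 3295 \cdot \frac{47}{55} + \frac{775}{763} = \frac{30973}{11} + \frac{775}{763} = \frac{23640924}{8393}$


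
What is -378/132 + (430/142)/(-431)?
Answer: -1932593/673222 ≈ -2.8707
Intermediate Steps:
-378/132 + (430/142)/(-431) = -378*1/132 + (430*(1/142))*(-1/431) = -63/22 + (215/71)*(-1/431) = -63/22 - 215/30601 = -1932593/673222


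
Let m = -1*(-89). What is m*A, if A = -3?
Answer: -267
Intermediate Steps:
m = 89
m*A = 89*(-3) = -267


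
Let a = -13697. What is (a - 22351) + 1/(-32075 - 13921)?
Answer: -1658063809/45996 ≈ -36048.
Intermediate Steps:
(a - 22351) + 1/(-32075 - 13921) = (-13697 - 22351) + 1/(-32075 - 13921) = -36048 + 1/(-45996) = -36048 - 1/45996 = -1658063809/45996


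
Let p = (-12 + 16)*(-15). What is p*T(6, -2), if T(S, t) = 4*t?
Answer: 480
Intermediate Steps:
p = -60 (p = 4*(-15) = -60)
p*T(6, -2) = -240*(-2) = -60*(-8) = 480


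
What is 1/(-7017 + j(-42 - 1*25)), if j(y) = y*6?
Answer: -1/7419 ≈ -0.00013479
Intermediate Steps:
j(y) = 6*y
1/(-7017 + j(-42 - 1*25)) = 1/(-7017 + 6*(-42 - 1*25)) = 1/(-7017 + 6*(-42 - 25)) = 1/(-7017 + 6*(-67)) = 1/(-7017 - 402) = 1/(-7419) = -1/7419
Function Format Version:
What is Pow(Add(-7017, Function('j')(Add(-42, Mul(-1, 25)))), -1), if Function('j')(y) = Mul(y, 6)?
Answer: Rational(-1, 7419) ≈ -0.00013479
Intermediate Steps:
Function('j')(y) = Mul(6, y)
Pow(Add(-7017, Function('j')(Add(-42, Mul(-1, 25)))), -1) = Pow(Add(-7017, Mul(6, Add(-42, Mul(-1, 25)))), -1) = Pow(Add(-7017, Mul(6, Add(-42, -25))), -1) = Pow(Add(-7017, Mul(6, -67)), -1) = Pow(Add(-7017, -402), -1) = Pow(-7419, -1) = Rational(-1, 7419)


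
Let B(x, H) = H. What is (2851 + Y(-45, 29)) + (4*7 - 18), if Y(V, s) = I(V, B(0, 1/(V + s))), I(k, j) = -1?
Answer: 2860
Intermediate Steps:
Y(V, s) = -1
(2851 + Y(-45, 29)) + (4*7 - 18) = (2851 - 1) + (4*7 - 18) = 2850 + (28 - 18) = 2850 + 10 = 2860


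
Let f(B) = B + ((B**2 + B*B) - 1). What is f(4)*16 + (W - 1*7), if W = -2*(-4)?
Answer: 561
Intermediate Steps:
W = 8
f(B) = -1 + B + 2*B**2 (f(B) = B + ((B**2 + B**2) - 1) = B + (2*B**2 - 1) = B + (-1 + 2*B**2) = -1 + B + 2*B**2)
f(4)*16 + (W - 1*7) = (-1 + 4 + 2*4**2)*16 + (8 - 1*7) = (-1 + 4 + 2*16)*16 + (8 - 7) = (-1 + 4 + 32)*16 + 1 = 35*16 + 1 = 560 + 1 = 561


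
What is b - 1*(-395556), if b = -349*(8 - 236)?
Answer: 475128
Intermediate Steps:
b = 79572 (b = -349*(-228) = 79572)
b - 1*(-395556) = 79572 - 1*(-395556) = 79572 + 395556 = 475128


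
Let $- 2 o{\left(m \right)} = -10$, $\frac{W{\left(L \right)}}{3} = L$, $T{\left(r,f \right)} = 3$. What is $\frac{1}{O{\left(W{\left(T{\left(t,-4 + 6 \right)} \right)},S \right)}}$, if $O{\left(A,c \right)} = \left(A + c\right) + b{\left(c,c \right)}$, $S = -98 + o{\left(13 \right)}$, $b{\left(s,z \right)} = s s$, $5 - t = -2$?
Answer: $\frac{1}{8565} \approx 0.00011675$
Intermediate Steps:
$t = 7$ ($t = 5 - -2 = 5 + 2 = 7$)
$b{\left(s,z \right)} = s^{2}$
$W{\left(L \right)} = 3 L$
$o{\left(m \right)} = 5$ ($o{\left(m \right)} = \left(- \frac{1}{2}\right) \left(-10\right) = 5$)
$S = -93$ ($S = -98 + 5 = -93$)
$O{\left(A,c \right)} = A + c + c^{2}$ ($O{\left(A,c \right)} = \left(A + c\right) + c^{2} = A + c + c^{2}$)
$\frac{1}{O{\left(W{\left(T{\left(t,-4 + 6 \right)} \right)},S \right)}} = \frac{1}{3 \cdot 3 - 93 + \left(-93\right)^{2}} = \frac{1}{9 - 93 + 8649} = \frac{1}{8565}$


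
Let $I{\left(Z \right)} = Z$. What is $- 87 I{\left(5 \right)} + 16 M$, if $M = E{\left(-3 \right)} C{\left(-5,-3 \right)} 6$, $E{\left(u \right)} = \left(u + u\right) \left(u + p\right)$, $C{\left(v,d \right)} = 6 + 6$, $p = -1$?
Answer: $27213$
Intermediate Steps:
$C{\left(v,d \right)} = 12$
$E{\left(u \right)} = 2 u \left(-1 + u\right)$ ($E{\left(u \right)} = \left(u + u\right) \left(u - 1\right) = 2 u \left(-1 + u\right)$)
$M = 1728$ ($M = 2 \left(-3\right) \left(-1 - 3\right) 12 \cdot 6 = 2 \left(-3\right) \left(-4\right) 12 \cdot 6 = 24 \cdot 12 \cdot 6 = 288 \cdot 6 = 1728$)
$- 87 I{\left(5 \right)} + 16 M = \left(-87\right) 5 + 16 \cdot 1728 = -435 + 27648 = 27213$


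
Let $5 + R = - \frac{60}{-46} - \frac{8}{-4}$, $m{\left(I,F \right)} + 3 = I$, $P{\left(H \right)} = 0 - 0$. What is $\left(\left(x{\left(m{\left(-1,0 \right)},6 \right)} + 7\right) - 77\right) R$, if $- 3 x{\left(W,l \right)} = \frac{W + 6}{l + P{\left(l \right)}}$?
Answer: $\frac{8203}{69} \approx 118.88$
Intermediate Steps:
$P{\left(H \right)} = 0$ ($P{\left(H \right)} = 0 + 0 = 0$)
$m{\left(I,F \right)} = -3 + I$
$x{\left(W,l \right)} = - \frac{6 + W}{3 l}$ ($x{\left(W,l \right)} = - \frac{\left(W + 6\right) \frac{1}{l + 0}}{3} = - \frac{\left(6 + W\right) \frac{1}{l}}{3} = - \frac{\frac{1}{l} \left(6 + W\right)}{3} = - \frac{6 + W}{3 l}$)
$R = - \frac{39}{23}$ ($R = -5 - \left(-2 - \frac{30}{23}\right) = -5 - - \frac{76}{23} = -5 + \left(\frac{30}{23} + 2\right) = -5 + \frac{76}{23} = - \frac{39}{23} \approx -1.6957$)
$\left(\left(x{\left(m{\left(-1,0 \right)},6 \right)} + 7\right) - 77\right) R = \left(\left(\frac{-6 - \left(-3 - 1\right)}{3 \cdot 6} + 7\right) - 77\right) \left(- \frac{39}{23}\right) = \left(\left(\frac{1}{3} \cdot \frac{1}{6} \left(-6 - -4\right) + 7\right) - 77\right) \left(- \frac{39}{23}\right) = \left(\left(\frac{1}{3} \cdot \frac{1}{6} \left(-6 + 4\right) + 7\right) - 77\right) \left(- \frac{39}{23}\right) = \left(\left(\frac{1}{3} \cdot \frac{1}{6} \left(-2\right) + 7\right) - 77\right) \left(- \frac{39}{23}\right) = \left(\left(- \frac{1}{9} + 7\right) - 77\right) \left(- \frac{39}{23}\right) = \left(\frac{62}{9} - 77\right) \left(- \frac{39}{23}\right) = \left(- \frac{631}{9}\right) \left(- \frac{39}{23}\right) = \frac{8203}{69}$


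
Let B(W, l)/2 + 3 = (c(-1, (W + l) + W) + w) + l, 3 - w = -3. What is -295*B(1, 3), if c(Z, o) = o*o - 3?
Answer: -16520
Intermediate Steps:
w = 6 (w = 3 - 1*(-3) = 3 + 3 = 6)
c(Z, o) = -3 + o**2 (c(Z, o) = o**2 - 3 = -3 + o**2)
B(W, l) = 2*l + 2*(l + 2*W)**2 (B(W, l) = -6 + 2*(((-3 + ((W + l) + W)**2) + 6) + l) = -6 + 2*(((-3 + (l + 2*W)**2) + 6) + l) = -6 + 2*((3 + (l + 2*W)**2) + l) = -6 + 2*(3 + l + (l + 2*W)**2) = -6 + (6 + 2*l + 2*(l + 2*W)**2) = 2*l + 2*(l + 2*W)**2)
-295*B(1, 3) = -295*(2*3 + 2*(3 + 2*1)**2) = -295*(6 + 2*(3 + 2)**2) = -295*(6 + 2*5**2) = -295*(6 + 2*25) = -295*(6 + 50) = -295*56 = -16520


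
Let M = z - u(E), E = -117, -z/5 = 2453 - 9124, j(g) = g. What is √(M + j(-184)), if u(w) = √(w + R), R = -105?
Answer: √(33171 - I*√222) ≈ 182.13 - 0.0409*I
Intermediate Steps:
z = 33355 (z = -5*(2453 - 9124) = -5*(-6671) = 33355)
u(w) = √(-105 + w) (u(w) = √(w - 105) = √(-105 + w))
M = 33355 - I*√222 (M = 33355 - √(-105 - 117) = 33355 - √(-222) = 33355 - I*√222 ≈ 33355.0 - 14.9*I)
√(M + j(-184)) = √((33355 - I*√222) - 184) = √(33171 - I*√222)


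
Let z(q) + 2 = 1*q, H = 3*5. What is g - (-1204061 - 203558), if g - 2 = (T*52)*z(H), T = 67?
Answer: 1452913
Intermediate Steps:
H = 15
z(q) = -2 + q (z(q) = -2 + 1*q = -2 + q)
g = 45294 (g = 2 + (67*52)*(-2 + 15) = 2 + 3484*13 = 2 + 45292 = 45294)
g - (-1204061 - 203558) = 45294 - (-1204061 - 203558) = 45294 - 1*(-1407619) = 45294 + 1407619 = 1452913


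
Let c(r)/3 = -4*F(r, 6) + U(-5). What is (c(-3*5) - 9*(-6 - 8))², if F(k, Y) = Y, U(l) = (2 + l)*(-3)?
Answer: 6561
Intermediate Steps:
U(l) = -6 - 3*l
c(r) = -45 (c(r) = 3*(-4*6 + (-6 - 3*(-5))) = 3*(-24 + (-6 + 15)) = 3*(-24 + 9) = 3*(-15) = -45)
(c(-3*5) - 9*(-6 - 8))² = (-45 - 9*(-6 - 8))² = (-45 - 9*(-14))² = (-45 + 126)² = 81² = 6561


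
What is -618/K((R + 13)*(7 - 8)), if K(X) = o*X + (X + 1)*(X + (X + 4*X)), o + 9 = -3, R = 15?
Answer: -103/812 ≈ -0.12685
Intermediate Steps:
o = -12 (o = -9 - 3 = -12)
K(X) = -12*X + 6*X*(1 + X) (K(X) = -12*X + (X + 1)*(X + (X + 4*X)) = -12*X + (1 + X)*(X + 5*X) = -12*X + (1 + X)*(6*X) = -12*X + 6*X*(1 + X))
-618/K((R + 13)*(7 - 8)) = -618*1/(6*(-1 + (15 + 13)*(7 - 8))*(7 - 8)*(15 + 13)) = -618*(-1/(168*(-1 + 28*(-1)))) = -618*(-1/(168*(-1 - 28))) = -618/(6*(-28)*(-29)) = -618/4872 = -618*1/4872 = -103/812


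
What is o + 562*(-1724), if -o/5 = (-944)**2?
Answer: -5424568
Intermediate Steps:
o = -4455680 (o = -5*(-944)**2 = -5*891136 = -4455680)
o + 562*(-1724) = -4455680 + 562*(-1724) = -4455680 - 968888 = -5424568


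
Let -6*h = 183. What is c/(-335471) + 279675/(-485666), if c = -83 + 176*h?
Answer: -91175486559/162926858686 ≈ -0.55961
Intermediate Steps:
h = -61/2 (h = -⅙*183 = -61/2 ≈ -30.500)
c = -5451 (c = -83 + 176*(-61/2) = -83 - 5368 = -5451)
c/(-335471) + 279675/(-485666) = -5451/(-335471) + 279675/(-485666) = -5451*(-1/335471) + 279675*(-1/485666) = 5451/335471 - 279675/485666 = -91175486559/162926858686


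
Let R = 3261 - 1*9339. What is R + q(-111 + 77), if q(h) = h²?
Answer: -4922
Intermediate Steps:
R = -6078 (R = 3261 - 9339 = -6078)
R + q(-111 + 77) = -6078 + (-111 + 77)² = -6078 + (-34)² = -6078 + 1156 = -4922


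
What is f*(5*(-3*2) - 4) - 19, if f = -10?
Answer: 321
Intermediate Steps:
f*(5*(-3*2) - 4) - 19 = -10*(5*(-3*2) - 4) - 19 = -10*(5*(-6) - 4) - 19 = -10*(-30 - 4) - 19 = -10*(-34) - 19 = 340 - 19 = 321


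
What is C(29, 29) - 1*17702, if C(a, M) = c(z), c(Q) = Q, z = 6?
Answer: -17696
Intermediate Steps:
C(a, M) = 6
C(29, 29) - 1*17702 = 6 - 1*17702 = 6 - 17702 = -17696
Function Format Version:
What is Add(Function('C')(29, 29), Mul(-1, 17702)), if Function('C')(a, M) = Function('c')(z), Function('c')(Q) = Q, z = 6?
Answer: -17696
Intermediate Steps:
Function('C')(a, M) = 6
Add(Function('C')(29, 29), Mul(-1, 17702)) = Add(6, Mul(-1, 17702)) = Add(6, -17702) = -17696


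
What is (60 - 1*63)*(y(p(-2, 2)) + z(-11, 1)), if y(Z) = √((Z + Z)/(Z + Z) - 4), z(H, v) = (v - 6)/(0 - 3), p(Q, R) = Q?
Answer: -5 - 3*I*√3 ≈ -5.0 - 5.1962*I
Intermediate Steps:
z(H, v) = 2 - v/3 (z(H, v) = (-6 + v)/(-3) = (-6 + v)*(-⅓) = 2 - v/3)
y(Z) = I*√3 (y(Z) = √((2*Z)/((2*Z)) - 4) = √((2*Z)*(1/(2*Z)) - 4) = √(1 - 4) = √(-3) = I*√3)
(60 - 1*63)*(y(p(-2, 2)) + z(-11, 1)) = (60 - 1*63)*(I*√3 + (2 - ⅓*1)) = (60 - 63)*(I*√3 + (2 - ⅓)) = -3*(I*√3 + 5/3) = -3*(5/3 + I*√3) = -5 - 3*I*√3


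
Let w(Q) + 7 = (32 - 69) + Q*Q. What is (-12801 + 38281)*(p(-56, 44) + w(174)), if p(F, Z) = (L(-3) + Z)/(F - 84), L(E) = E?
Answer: 770303898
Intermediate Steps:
p(F, Z) = (-3 + Z)/(-84 + F) (p(F, Z) = (-3 + Z)/(F - 84) = (-3 + Z)/(-84 + F))
w(Q) = -44 + Q² (w(Q) = -7 + ((32 - 69) + Q*Q) = -7 + (-37 + Q²) = -44 + Q²)
(-12801 + 38281)*(p(-56, 44) + w(174)) = (-12801 + 38281)*((-3 + 44)/(-84 - 56) + (-44 + 174²)) = 25480*(41/(-140) + (-44 + 30276)) = 25480*(-1/140*41 + 30232) = 25480*(-41/140 + 30232) = 25480*(4232439/140) = 770303898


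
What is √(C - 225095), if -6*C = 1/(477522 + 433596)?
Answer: I*√186859465153994633/911118 ≈ 474.44*I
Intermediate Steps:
C = -1/5466708 (C = -1/(6*(477522 + 433596)) = -⅙/911118 = -⅙*1/911118 = -1/5466708 ≈ -1.8293e-7)
√(C - 225095) = √(-1/5466708 - 225095) = √(-1230528637261/5466708) = I*√186859465153994633/911118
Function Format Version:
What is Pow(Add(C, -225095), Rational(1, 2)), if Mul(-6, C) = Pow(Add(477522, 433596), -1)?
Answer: Mul(Rational(1, 911118), I, Pow(186859465153994633, Rational(1, 2))) ≈ Mul(474.44, I)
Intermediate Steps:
C = Rational(-1, 5466708) (C = Mul(Rational(-1, 6), Pow(Add(477522, 433596), -1)) = Mul(Rational(-1, 6), Pow(911118, -1)) = Mul(Rational(-1, 6), Rational(1, 911118)) = Rational(-1, 5466708) ≈ -1.8293e-7)
Pow(Add(C, -225095), Rational(1, 2)) = Pow(Add(Rational(-1, 5466708), -225095), Rational(1, 2)) = Pow(Rational(-1230528637261, 5466708), Rational(1, 2)) = Mul(Rational(1, 911118), I, Pow(186859465153994633, Rational(1, 2)))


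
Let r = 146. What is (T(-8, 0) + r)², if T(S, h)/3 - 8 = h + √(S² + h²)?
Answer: 37636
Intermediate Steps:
T(S, h) = 24 + 3*h + 3*√(S² + h²) (T(S, h) = 24 + 3*(h + √(S² + h²)) = 24 + (3*h + 3*√(S² + h²)) = 24 + 3*h + 3*√(S² + h²))
(T(-8, 0) + r)² = ((24 + 3*0 + 3*√((-8)² + 0²)) + 146)² = ((24 + 0 + 3*√(64 + 0)) + 146)² = ((24 + 0 + 3*√64) + 146)² = ((24 + 0 + 3*8) + 146)² = ((24 + 0 + 24) + 146)² = (48 + 146)² = 194² = 37636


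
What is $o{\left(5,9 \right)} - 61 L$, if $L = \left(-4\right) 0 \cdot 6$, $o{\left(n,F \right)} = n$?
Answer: $5$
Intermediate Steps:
$L = 0$ ($L = 0 \cdot 6 = 0$)
$o{\left(5,9 \right)} - 61 L = 5 - 0 = 5 + 0 = 5$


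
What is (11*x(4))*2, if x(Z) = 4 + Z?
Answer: 176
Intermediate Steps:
(11*x(4))*2 = (11*(4 + 4))*2 = (11*8)*2 = 88*2 = 176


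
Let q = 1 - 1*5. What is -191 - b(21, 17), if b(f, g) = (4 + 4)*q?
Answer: -159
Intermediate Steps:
q = -4 (q = 1 - 5 = -4)
b(f, g) = -32 (b(f, g) = (4 + 4)*(-4) = 8*(-4) = -32)
-191 - b(21, 17) = -191 - 1*(-32) = -191 + 32 = -159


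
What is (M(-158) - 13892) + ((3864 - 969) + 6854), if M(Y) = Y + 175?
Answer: -4126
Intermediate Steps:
M(Y) = 175 + Y
(M(-158) - 13892) + ((3864 - 969) + 6854) = ((175 - 158) - 13892) + ((3864 - 969) + 6854) = (17 - 13892) + (2895 + 6854) = -13875 + 9749 = -4126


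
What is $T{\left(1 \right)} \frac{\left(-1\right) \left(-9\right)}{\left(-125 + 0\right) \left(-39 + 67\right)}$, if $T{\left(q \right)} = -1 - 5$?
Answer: $\frac{27}{1750} \approx 0.015429$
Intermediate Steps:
$T{\left(q \right)} = -6$
$T{\left(1 \right)} \frac{\left(-1\right) \left(-9\right)}{\left(-125 + 0\right) \left(-39 + 67\right)} = - 6 \frac{\left(-1\right) \left(-9\right)}{\left(-125 + 0\right) \left(-39 + 67\right)} = - 6 \frac{9}{\left(-125\right) 28} = - 6 \frac{9}{-3500} = - 6 \cdot 9 \left(- \frac{1}{3500}\right) = \left(-6\right) \left(- \frac{9}{3500}\right) = \frac{27}{1750}$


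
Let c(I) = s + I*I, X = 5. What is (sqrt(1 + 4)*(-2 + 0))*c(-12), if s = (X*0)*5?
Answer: -288*sqrt(5) ≈ -643.99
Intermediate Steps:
s = 0 (s = (5*0)*5 = 0*5 = 0)
c(I) = I**2 (c(I) = 0 + I*I = 0 + I**2 = I**2)
(sqrt(1 + 4)*(-2 + 0))*c(-12) = (sqrt(1 + 4)*(-2 + 0))*(-12)**2 = (sqrt(5)*(-2))*144 = -2*sqrt(5)*144 = -288*sqrt(5)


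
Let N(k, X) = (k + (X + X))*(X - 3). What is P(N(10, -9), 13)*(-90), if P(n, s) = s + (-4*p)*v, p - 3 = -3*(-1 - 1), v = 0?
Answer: -1170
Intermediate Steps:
N(k, X) = (-3 + X)*(k + 2*X) (N(k, X) = (k + 2*X)*(-3 + X) = (-3 + X)*(k + 2*X))
p = 9 (p = 3 - 3*(-1 - 1) = 3 - 3*(-2) = 3 + 6 = 9)
P(n, s) = s (P(n, s) = s - 4*9*0 = s - 36*0 = s + 0 = s)
P(N(10, -9), 13)*(-90) = 13*(-90) = -1170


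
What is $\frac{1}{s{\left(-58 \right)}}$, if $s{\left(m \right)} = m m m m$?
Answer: $\frac{1}{11316496} \approx 8.8367 \cdot 10^{-8}$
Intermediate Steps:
$s{\left(m \right)} = m^{4}$ ($s{\left(m \right)} = m^{2} m^{2} = m^{4}$)
$\frac{1}{s{\left(-58 \right)}} = \frac{1}{\left(-58\right)^{4}} = \frac{1}{11316496}$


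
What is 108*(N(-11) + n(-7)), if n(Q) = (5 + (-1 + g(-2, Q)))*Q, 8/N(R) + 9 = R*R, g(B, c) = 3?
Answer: -36990/7 ≈ -5284.3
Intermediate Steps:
N(R) = 8/(-9 + R**2) (N(R) = 8/(-9 + R*R) = 8/(-9 + R**2))
n(Q) = 7*Q (n(Q) = (5 + (-1 + 3))*Q = (5 + 2)*Q = 7*Q)
108*(N(-11) + n(-7)) = 108*(8/(-9 + (-11)**2) + 7*(-7)) = 108*(8/(-9 + 121) - 49) = 108*(8/112 - 49) = 108*(8*(1/112) - 49) = 108*(1/14 - 49) = 108*(-685/14) = -36990/7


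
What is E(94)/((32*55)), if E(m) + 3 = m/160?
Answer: -193/140800 ≈ -0.0013707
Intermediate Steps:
E(m) = -3 + m/160
E(94)/((32*55)) = (-3 + (1/160)*94)/((32*55)) = (-3 + 47/80)/1760 = -193/80*1/1760 = -193/140800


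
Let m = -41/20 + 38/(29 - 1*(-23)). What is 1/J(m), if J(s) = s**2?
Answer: 67600/117649 ≈ 0.57459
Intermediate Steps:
m = -343/260 (m = -41*1/20 + 38/(29 + 23) = -41/20 + 38/52 = -41/20 + 38*(1/52) = -41/20 + 19/26 = -343/260 ≈ -1.3192)
1/J(m) = 1/((-343/260)**2) = 1/(117649/67600) = 67600/117649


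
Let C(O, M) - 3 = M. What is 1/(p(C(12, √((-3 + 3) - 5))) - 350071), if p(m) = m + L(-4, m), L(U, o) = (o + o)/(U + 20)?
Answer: -11202164/3921514946543 - 36*I*√5/3921514946543 ≈ -2.8566e-6 - 2.0527e-11*I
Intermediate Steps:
L(U, o) = 2*o/(20 + U) (L(U, o) = (2*o)/(20 + U) = 2*o/(20 + U))
C(O, M) = 3 + M
p(m) = 9*m/8 (p(m) = m + 2*m/(20 - 4) = m + 2*m/16 = m + 2*m*(1/16) = m + m/8 = 9*m/8)
1/(p(C(12, √((-3 + 3) - 5))) - 350071) = 1/(9*(3 + √((-3 + 3) - 5))/8 - 350071) = 1/(9*(3 + √(0 - 5))/8 - 350071) = 1/(9*(3 + √(-5))/8 - 350071) = 1/(9*(3 + I*√5)/8 - 350071) = 1/((27/8 + 9*I*√5/8) - 350071) = 1/(-2800541/8 + 9*I*√5/8)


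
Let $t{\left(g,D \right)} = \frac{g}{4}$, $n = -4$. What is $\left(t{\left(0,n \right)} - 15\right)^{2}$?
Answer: $225$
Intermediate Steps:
$t{\left(g,D \right)} = \frac{g}{4}$ ($t{\left(g,D \right)} = g \frac{1}{4} = \frac{g}{4}$)
$\left(t{\left(0,n \right)} - 15\right)^{2} = \left(\frac{1}{4} \cdot 0 - 15\right)^{2} = \left(0 - 15\right)^{2} = \left(-15\right)^{2} = 225$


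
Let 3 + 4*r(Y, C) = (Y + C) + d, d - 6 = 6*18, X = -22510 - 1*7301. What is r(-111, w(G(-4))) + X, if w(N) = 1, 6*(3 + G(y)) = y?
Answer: -119243/4 ≈ -29811.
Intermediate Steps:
G(y) = -3 + y/6
X = -29811 (X = -22510 - 7301 = -29811)
d = 114 (d = 6 + 6*18 = 6 + 108 = 114)
r(Y, C) = 111/4 + C/4 + Y/4 (r(Y, C) = -¾ + ((Y + C) + 114)/4 = -¾ + ((C + Y) + 114)/4 = -¾ + (114 + C + Y)/4 = -¾ + (57/2 + C/4 + Y/4) = 111/4 + C/4 + Y/4)
r(-111, w(G(-4))) + X = (111/4 + (¼)*1 + (¼)*(-111)) - 29811 = (111/4 + ¼ - 111/4) - 29811 = ¼ - 29811 = -119243/4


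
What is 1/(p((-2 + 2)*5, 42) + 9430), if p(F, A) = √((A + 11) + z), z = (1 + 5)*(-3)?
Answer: 1886/17784973 - √35/88924865 ≈ 0.00010598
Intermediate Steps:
z = -18 (z = 6*(-3) = -18)
p(F, A) = √(-7 + A) (p(F, A) = √((A + 11) - 18) = √((11 + A) - 18) = √(-7 + A))
1/(p((-2 + 2)*5, 42) + 9430) = 1/(√(-7 + 42) + 9430) = 1/(√35 + 9430) = 1/(9430 + √35)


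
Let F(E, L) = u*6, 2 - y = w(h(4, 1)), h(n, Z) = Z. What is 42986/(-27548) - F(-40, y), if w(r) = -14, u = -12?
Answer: 970235/13774 ≈ 70.440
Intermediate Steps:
y = 16 (y = 2 - 1*(-14) = 2 + 14 = 16)
F(E, L) = -72 (F(E, L) = -12*6 = -72)
42986/(-27548) - F(-40, y) = 42986/(-27548) - 1*(-72) = 42986*(-1/27548) + 72 = -21493/13774 + 72 = 970235/13774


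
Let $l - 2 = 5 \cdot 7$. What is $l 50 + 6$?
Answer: $1856$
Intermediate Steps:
$l = 37$ ($l = 2 + 5 \cdot 7 = 2 + 35 = 37$)
$l 50 + 6 = 37 \cdot 50 + 6 = 1850 + 6 = 1856$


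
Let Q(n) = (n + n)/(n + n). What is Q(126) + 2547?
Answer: 2548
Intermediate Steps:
Q(n) = 1 (Q(n) = (2*n)/((2*n)) = (2*n)*(1/(2*n)) = 1)
Q(126) + 2547 = 1 + 2547 = 2548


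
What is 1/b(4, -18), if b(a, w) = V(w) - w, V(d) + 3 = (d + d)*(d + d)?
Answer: 1/1311 ≈ 0.00076278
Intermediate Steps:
V(d) = -3 + 4*d² (V(d) = -3 + (d + d)*(d + d) = -3 + (2*d)*(2*d) = -3 + 4*d²)
b(a, w) = -3 - w + 4*w² (b(a, w) = (-3 + 4*w²) - w = -3 - w + 4*w²)
1/b(4, -18) = 1/(-3 - 1*(-18) + 4*(-18)²) = 1/(-3 + 18 + 4*324) = 1/(-3 + 18 + 1296) = 1/1311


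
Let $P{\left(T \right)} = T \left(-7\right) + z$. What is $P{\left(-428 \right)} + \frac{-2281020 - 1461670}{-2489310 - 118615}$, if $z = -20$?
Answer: $\frac{1552985498}{521585} \approx 2977.4$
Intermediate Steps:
$P{\left(T \right)} = -20 - 7 T$ ($P{\left(T \right)} = T \left(-7\right) - 20 = - 7 T - 20 = -20 - 7 T$)
$P{\left(-428 \right)} + \frac{-2281020 - 1461670}{-2489310 - 118615} = \left(-20 - -2996\right) + \frac{-2281020 - 1461670}{-2489310 - 118615} = \left(-20 + 2996\right) - \frac{3742690}{-2607925} = 2976 - - \frac{748538}{521585} = 2976 + \frac{748538}{521585} = \frac{1552985498}{521585}$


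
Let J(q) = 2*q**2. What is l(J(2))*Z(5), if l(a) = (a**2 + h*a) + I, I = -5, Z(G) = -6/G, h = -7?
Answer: -18/5 ≈ -3.6000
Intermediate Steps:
l(a) = -5 + a**2 - 7*a (l(a) = (a**2 - 7*a) - 5 = -5 + a**2 - 7*a)
l(J(2))*Z(5) = (-5 + (2*2**2)**2 - 14*2**2)*(-6/5) = (-5 + (2*4)**2 - 14*4)*(-6*1/5) = (-5 + 8**2 - 7*8)*(-6/5) = (-5 + 64 - 56)*(-6/5) = 3*(-6/5) = -18/5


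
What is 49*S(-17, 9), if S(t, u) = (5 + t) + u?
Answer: -147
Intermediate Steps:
S(t, u) = 5 + t + u
49*S(-17, 9) = 49*(5 - 17 + 9) = 49*(-3) = -147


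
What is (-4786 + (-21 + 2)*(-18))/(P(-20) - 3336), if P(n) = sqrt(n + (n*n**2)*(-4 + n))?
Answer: 3706296/2734229 + 2222*sqrt(47995)/2734229 ≈ 1.5336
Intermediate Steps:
P(n) = sqrt(n + n**3*(-4 + n))
(-4786 + (-21 + 2)*(-18))/(P(-20) - 3336) = (-4786 + (-21 + 2)*(-18))/(sqrt(-20 + (-20)**4 - 4*(-20)**3) - 3336) = (-4786 - 19*(-18))/(sqrt(-20 + 160000 - 4*(-8000)) - 3336) = (-4786 + 342)/(sqrt(-20 + 160000 + 32000) - 3336) = -4444/(sqrt(191980) - 3336) = -4444/(2*sqrt(47995) - 3336) = -4444/(-3336 + 2*sqrt(47995))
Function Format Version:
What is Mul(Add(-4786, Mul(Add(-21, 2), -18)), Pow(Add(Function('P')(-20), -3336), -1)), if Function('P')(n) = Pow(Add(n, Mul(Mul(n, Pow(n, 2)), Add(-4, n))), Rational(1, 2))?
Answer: Add(Rational(3706296, 2734229), Mul(Rational(2222, 2734229), Pow(47995, Rational(1, 2)))) ≈ 1.5336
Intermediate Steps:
Function('P')(n) = Pow(Add(n, Mul(Pow(n, 3), Add(-4, n))), Rational(1, 2))
Mul(Add(-4786, Mul(Add(-21, 2), -18)), Pow(Add(Function('P')(-20), -3336), -1)) = Mul(Add(-4786, Mul(Add(-21, 2), -18)), Pow(Add(Pow(Add(-20, Pow(-20, 4), Mul(-4, Pow(-20, 3))), Rational(1, 2)), -3336), -1)) = Mul(Add(-4786, Mul(-19, -18)), Pow(Add(Pow(Add(-20, 160000, Mul(-4, -8000)), Rational(1, 2)), -3336), -1)) = Mul(Add(-4786, 342), Pow(Add(Pow(Add(-20, 160000, 32000), Rational(1, 2)), -3336), -1)) = Mul(-4444, Pow(Add(Pow(191980, Rational(1, 2)), -3336), -1)) = Mul(-4444, Pow(Add(Mul(2, Pow(47995, Rational(1, 2))), -3336), -1)) = Mul(-4444, Pow(Add(-3336, Mul(2, Pow(47995, Rational(1, 2)))), -1))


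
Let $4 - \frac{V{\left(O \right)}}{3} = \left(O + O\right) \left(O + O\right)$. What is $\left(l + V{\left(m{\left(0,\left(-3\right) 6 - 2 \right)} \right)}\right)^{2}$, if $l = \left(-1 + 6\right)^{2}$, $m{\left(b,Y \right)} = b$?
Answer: $1369$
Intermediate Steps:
$l = 25$ ($l = 5^{2} = 25$)
$V{\left(O \right)} = 12 - 12 O^{2}$ ($V{\left(O \right)} = 12 - 3 \left(O + O\right) \left(O + O\right) = 12 - 3 \cdot 2 O 2 O = 12 - 3 \cdot 4 O^{2} = 12 - 12 O^{2}$)
$\left(l + V{\left(m{\left(0,\left(-3\right) 6 - 2 \right)} \right)}\right)^{2} = \left(25 + \left(12 - 12 \cdot 0^{2}\right)\right)^{2} = \left(25 + \left(12 - 0\right)\right)^{2} = \left(25 + \left(12 + 0\right)\right)^{2} = \left(25 + 12\right)^{2} = 37^{2} = 1369$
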